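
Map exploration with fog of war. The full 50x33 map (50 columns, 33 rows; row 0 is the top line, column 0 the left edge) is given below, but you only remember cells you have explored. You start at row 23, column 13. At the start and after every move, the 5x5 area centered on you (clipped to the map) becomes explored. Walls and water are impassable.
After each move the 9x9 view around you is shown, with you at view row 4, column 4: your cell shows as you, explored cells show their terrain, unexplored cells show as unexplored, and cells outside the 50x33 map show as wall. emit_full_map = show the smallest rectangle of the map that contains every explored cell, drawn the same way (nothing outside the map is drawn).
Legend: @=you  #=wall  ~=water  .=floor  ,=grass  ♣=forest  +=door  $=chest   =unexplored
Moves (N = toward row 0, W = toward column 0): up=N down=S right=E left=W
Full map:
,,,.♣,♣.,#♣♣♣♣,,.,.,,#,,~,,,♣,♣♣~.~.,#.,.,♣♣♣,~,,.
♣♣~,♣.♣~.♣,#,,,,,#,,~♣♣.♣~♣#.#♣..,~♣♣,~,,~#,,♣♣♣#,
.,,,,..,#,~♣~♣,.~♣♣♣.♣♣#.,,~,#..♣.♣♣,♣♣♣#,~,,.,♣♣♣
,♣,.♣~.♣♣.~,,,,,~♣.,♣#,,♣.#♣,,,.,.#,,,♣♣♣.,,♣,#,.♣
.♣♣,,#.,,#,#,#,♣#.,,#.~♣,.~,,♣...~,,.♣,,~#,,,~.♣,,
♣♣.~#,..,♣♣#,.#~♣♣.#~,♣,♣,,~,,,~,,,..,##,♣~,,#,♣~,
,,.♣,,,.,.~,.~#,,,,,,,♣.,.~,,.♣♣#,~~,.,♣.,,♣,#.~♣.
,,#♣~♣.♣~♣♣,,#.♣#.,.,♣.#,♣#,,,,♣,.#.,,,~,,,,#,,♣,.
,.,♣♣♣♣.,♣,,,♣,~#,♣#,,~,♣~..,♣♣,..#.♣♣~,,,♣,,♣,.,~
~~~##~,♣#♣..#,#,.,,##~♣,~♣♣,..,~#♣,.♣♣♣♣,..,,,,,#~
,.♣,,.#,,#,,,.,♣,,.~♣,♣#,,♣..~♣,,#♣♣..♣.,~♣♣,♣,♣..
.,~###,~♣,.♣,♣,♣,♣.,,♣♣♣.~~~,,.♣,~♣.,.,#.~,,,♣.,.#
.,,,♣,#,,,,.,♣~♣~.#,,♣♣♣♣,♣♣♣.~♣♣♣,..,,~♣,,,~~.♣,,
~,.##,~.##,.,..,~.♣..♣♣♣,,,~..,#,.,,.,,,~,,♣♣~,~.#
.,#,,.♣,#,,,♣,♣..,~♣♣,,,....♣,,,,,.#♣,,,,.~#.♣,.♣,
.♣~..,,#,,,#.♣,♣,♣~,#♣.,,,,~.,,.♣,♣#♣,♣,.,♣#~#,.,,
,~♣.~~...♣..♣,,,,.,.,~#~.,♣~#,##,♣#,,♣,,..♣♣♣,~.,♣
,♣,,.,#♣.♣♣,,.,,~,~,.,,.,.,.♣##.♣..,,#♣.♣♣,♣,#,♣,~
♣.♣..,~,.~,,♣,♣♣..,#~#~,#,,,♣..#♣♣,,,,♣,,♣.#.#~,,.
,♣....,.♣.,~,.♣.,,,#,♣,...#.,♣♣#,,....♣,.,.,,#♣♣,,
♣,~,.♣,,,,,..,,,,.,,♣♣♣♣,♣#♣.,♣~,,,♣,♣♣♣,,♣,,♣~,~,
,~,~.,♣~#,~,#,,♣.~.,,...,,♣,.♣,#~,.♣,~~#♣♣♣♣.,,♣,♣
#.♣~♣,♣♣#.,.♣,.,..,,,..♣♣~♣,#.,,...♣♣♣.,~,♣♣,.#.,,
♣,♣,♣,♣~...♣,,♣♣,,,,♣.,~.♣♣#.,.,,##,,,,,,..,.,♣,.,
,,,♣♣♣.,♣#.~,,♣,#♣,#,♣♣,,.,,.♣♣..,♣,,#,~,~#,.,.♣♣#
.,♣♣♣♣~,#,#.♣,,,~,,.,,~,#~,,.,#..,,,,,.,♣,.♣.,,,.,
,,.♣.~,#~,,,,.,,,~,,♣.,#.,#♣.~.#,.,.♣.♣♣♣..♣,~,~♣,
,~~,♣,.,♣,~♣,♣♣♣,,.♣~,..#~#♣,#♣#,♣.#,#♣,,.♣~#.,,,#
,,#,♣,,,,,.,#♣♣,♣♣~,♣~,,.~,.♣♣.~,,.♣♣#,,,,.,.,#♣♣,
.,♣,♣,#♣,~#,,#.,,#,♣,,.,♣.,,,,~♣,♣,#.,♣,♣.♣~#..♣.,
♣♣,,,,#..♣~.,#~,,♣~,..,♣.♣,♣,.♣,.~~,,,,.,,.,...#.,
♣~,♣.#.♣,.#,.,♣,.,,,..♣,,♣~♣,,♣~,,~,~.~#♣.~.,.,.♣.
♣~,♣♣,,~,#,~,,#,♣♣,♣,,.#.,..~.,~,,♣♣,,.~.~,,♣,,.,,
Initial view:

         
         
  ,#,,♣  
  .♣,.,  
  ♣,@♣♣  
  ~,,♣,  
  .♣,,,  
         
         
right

         
         
 ,#,,♣.  
 .♣,.,.  
 ♣,,@♣,  
 ~,,♣,#  
 .♣,,,~  
         
         

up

         
         
  .,,,,  
 ,#,,♣.  
 .♣,@,.  
 ♣,,♣♣,  
 ~,,♣,#  
 .♣,,,~  
         

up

         
         
  ,.♣.,  
  .,,,,  
 ,#,@♣.  
 .♣,.,.  
 ♣,,♣♣,  
 ~,,♣,#  
 .♣,,,~  

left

         
         
  ~,.♣., 
  ..,,,, 
  ,#@,♣. 
  .♣,.,. 
  ♣,,♣♣, 
  ~,,♣,# 
  .♣,,,~ 

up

         
         
  ,♣,♣♣  
  ~,.♣., 
  ..@,,, 
  ,#,,♣. 
  .♣,.,. 
  ♣,,♣♣, 
  ~,,♣,# 

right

         
         
 ,♣,♣♣.  
 ~,.♣.,  
 ..,@,,  
 ,#,,♣.  
 .♣,.,.  
 ♣,,♣♣,  
 ~,,♣,#  

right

         
         
,♣,♣♣..  
~,.♣.,,  
..,,@,.  
,#,,♣.~  
.♣,.,..  
♣,,♣♣,   
~,,♣,#   

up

         
         
  .,,~,  
,♣,♣♣..  
~,.♣@,,  
..,,,,.  
,#,,♣.~  
.♣,.,..  
♣,,♣♣,   

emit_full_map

  .,,~,
,♣,♣♣..
~,.♣@,,
..,,,,.
,#,,♣.~
.♣,.,..
♣,,♣♣, 
~,,♣,# 
.♣,,,~ 

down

         
  .,,~,  
,♣,♣♣..  
~,.♣.,,  
..,,@,.  
,#,,♣.~  
.♣,.,..  
♣,,♣♣,   
~,,♣,#   

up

         
         
  .,,~,  
,♣,♣♣..  
~,.♣@,,  
..,,,,.  
,#,,♣.~  
.♣,.,..  
♣,,♣♣,   

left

         
         
  ,.,,~, 
 ,♣,♣♣.. 
 ~,.@.,, 
 ..,,,,. 
 ,#,,♣.~ 
 .♣,.,.. 
 ♣,,♣♣,  

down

         
  ,.,,~, 
 ,♣,♣♣.. 
 ~,.♣.,, 
 ..,@,,. 
 ,#,,♣.~ 
 .♣,.,.. 
 ♣,,♣♣,  
 ~,,♣,#  

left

         
   ,.,,~,
  ,♣,♣♣..
  ~,.♣.,,
  ..@,,,.
  ,#,,♣.~
  .♣,.,..
  ♣,,♣♣, 
  ~,,♣,# 

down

   ,.,,~,
  ,♣,♣♣..
  ~,.♣.,,
  ..,,,,.
  ,#@,♣.~
  .♣,.,..
  ♣,,♣♣, 
  ~,,♣,# 
  .♣,,,~ 

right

  ,.,,~, 
 ,♣,♣♣.. 
 ~,.♣.,, 
 ..,,,,. 
 ,#,@♣.~ 
 .♣,.,.. 
 ♣,,♣♣,  
 ~,,♣,#  
 .♣,,,~  

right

 ,.,,~,  
,♣,♣♣..  
~,.♣.,,  
..,,,,.  
,#,,@.~  
.♣,.,..  
♣,,♣♣,,  
~,,♣,#   
.♣,,,~   

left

  ,.,,~, 
 ,♣,♣♣.. 
 ~,.♣.,, 
 ..,,,,. 
 ,#,@♣.~ 
 .♣,.,.. 
 ♣,,♣♣,, 
 ~,,♣,#  
 .♣,,,~  

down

 ,♣,♣♣.. 
 ~,.♣.,, 
 ..,,,,. 
 ,#,,♣.~ 
 .♣,@,.. 
 ♣,,♣♣,, 
 ~,,♣,#  
 .♣,,,~  
         

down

 ~,.♣.,, 
 ..,,,,. 
 ,#,,♣.~ 
 .♣,.,.. 
 ♣,,@♣,, 
 ~,,♣,#  
 .♣,,,~  
         
         

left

  ~,.♣.,,
  ..,,,,.
  ,#,,♣.~
  .♣,.,..
  ♣,@♣♣,,
  ~,,♣,# 
  .♣,,,~ 
         
         

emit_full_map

 ,.,,~,
,♣,♣♣..
~,.♣.,,
..,,,,.
,#,,♣.~
.♣,.,..
♣,@♣♣,,
~,,♣,# 
.♣,,,~ 

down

  ..,,,,.
  ,#,,♣.~
  .♣,.,..
  ♣,,♣♣,,
  ~,@♣,# 
  .♣,,,~ 
  ,,.,,  
         
         

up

  ~,.♣.,,
  ..,,,,.
  ,#,,♣.~
  .♣,.,..
  ♣,@♣♣,,
  ~,,♣,# 
  .♣,,,~ 
  ,,.,,  
         

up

  ,♣,♣♣..
  ~,.♣.,,
  ..,,,,.
  ,#,,♣.~
  .♣@.,..
  ♣,,♣♣,,
  ~,,♣,# 
  .♣,,,~ 
  ,,.,,  

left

   ,♣,♣♣.
   ~,.♣.,
  ,..,,,,
  ~,#,,♣.
  ,.@,.,.
  .♣,,♣♣,
  .~,,♣,#
   .♣,,,~
   ,,.,, 

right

  ,♣,♣♣..
  ~,.♣.,,
 ,..,,,,.
 ~,#,,♣.~
 ,.♣@.,..
 .♣,,♣♣,,
 .~,,♣,# 
  .♣,,,~ 
  ,,.,,  

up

   ,.,,~,
  ,♣,♣♣..
  ~,.♣.,,
 ,..,,,,.
 ~,#@,♣.~
 ,.♣,.,..
 .♣,,♣♣,,
 .~,,♣,# 
  .♣,,,~ 

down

  ,♣,♣♣..
  ~,.♣.,,
 ,..,,,,.
 ~,#,,♣.~
 ,.♣@.,..
 .♣,,♣♣,,
 .~,,♣,# 
  .♣,,,~ 
  ,,.,,  

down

  ~,.♣.,,
 ,..,,,,.
 ~,#,,♣.~
 ,.♣,.,..
 .♣,@♣♣,,
 .~,,♣,# 
  .♣,,,~ 
  ,,.,,  
         

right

 ~,.♣.,, 
,..,,,,. 
~,#,,♣.~ 
,.♣,.,.. 
.♣,,@♣,, 
.~,,♣,#  
 .♣,,,~  
 ,,.,,   
         

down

,..,,,,. 
~,#,,♣.~ 
,.♣,.,.. 
.♣,,♣♣,, 
.~,,@,#  
 .♣,,,~  
 ,,.,,,  
         
         

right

..,,,,.  
,#,,♣.~  
.♣,.,..  
♣,,♣♣,,  
~,,♣@#♣  
.♣,,,~,  
,,.,,,~  
         
         

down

,#,,♣.~  
.♣,.,..  
♣,,♣♣,,  
~,,♣,#♣  
.♣,,@~,  
,,.,,,~  
  ♣♣♣,,  
         
         

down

.♣,.,..  
♣,,♣♣,,  
~,,♣,#♣  
.♣,,,~,  
,,.,@,~  
  ♣♣♣,,  
  ♣♣,♣♣  
         
         

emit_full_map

  ,.,,~,
 ,♣,♣♣..
 ~,.♣.,,
,..,,,,.
~,#,,♣.~
,.♣,.,..
.♣,,♣♣,,
.~,,♣,#♣
 .♣,,,~,
 ,,.,@,~
   ♣♣♣,,
   ♣♣,♣♣


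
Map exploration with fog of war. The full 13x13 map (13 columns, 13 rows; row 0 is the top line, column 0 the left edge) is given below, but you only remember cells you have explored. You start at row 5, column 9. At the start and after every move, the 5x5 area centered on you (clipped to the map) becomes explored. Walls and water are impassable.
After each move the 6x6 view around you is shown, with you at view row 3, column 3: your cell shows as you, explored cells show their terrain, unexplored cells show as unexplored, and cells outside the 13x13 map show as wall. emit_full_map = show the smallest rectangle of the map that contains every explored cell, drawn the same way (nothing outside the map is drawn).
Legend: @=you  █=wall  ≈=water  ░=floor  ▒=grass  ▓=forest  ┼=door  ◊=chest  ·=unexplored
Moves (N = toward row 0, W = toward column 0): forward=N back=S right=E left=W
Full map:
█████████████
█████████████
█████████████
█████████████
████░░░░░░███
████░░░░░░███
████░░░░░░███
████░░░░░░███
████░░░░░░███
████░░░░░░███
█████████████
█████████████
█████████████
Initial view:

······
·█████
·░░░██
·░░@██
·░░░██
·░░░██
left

······
·█████
·░░░░█
·░░@░█
·░░░░█
·░░░░█

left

······
·█████
·░░░░░
·░░@░░
·░░░░░
·░░░░░

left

······
·█████
·░░░░░
·░░@░░
·░░░░░
·░░░░░

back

·█████
·░░░░░
·░░░░░
·░░@░░
·░░░░░
·░░░░░

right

██████
░░░░░░
░░░░░░
░░░@░░
░░░░░░
░░░░░░

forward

······
██████
░░░░░░
░░░@░░
░░░░░░
░░░░░░

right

······
██████
░░░░░█
░░░@░█
░░░░░█
░░░░░█

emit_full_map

████████
░░░░░░██
░░░░@░██
░░░░░░██
░░░░░░██
░░░░░░··

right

······
██████
░░░░██
░░░@██
░░░░██
░░░░██

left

······
██████
░░░░░█
░░░@░█
░░░░░█
░░░░░█

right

······
██████
░░░░██
░░░@██
░░░░██
░░░░██

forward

······
·█████
██████
░░░@██
░░░░██
░░░░██

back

·█████
██████
░░░░██
░░░@██
░░░░██
░░░░██

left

··████
██████
░░░░░█
░░░@░█
░░░░░█
░░░░░█

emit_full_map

···█████
████████
░░░░░░██
░░░░@░██
░░░░░░██
░░░░░░██
░░░░░░··


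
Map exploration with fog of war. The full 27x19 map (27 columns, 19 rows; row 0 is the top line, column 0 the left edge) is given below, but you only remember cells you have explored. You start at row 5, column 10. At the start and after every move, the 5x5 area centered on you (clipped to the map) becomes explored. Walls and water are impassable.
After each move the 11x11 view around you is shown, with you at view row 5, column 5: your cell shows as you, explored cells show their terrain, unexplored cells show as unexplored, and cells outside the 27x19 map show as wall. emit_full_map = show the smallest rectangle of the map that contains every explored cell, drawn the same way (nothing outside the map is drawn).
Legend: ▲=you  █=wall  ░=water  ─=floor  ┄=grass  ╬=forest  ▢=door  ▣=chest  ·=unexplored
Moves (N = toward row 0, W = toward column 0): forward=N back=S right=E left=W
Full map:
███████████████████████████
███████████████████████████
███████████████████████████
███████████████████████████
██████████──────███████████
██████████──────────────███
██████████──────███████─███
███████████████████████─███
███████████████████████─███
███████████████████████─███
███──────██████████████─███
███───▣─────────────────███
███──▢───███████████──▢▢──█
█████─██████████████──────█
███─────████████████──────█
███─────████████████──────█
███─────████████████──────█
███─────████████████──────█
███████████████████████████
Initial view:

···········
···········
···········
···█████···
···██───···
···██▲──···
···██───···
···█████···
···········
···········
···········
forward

███████████
···········
···········
···█████···
···█████···
···██▲──···
···██───···
···██───···
···█████···
···········
···········

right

███████████
···········
···········
··██████···
··██████···
··██─▲──···
··██────···
··██────···
··█████····
···········
···········

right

███████████
···········
···········
·███████···
·███████···
·██──▲──···
·██─────···
·██─────···
·█████·····
···········
···········

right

███████████
···········
···········
████████···
████████···
██───▲──···
██──────···
██──────···
█████······
···········
···········

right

███████████
···········
···········
████████···
████████···
█────▲─█···
█───────···
█──────█···
████·······
···········
···········

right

███████████
···········
···········
████████···
████████···
─────▲██···
────────···
──────██···
███········
···········
···········

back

···········
···········
████████···
████████···
──────██···
─────▲──···
──────██···
████████···
···········
···········
···········

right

···········
···········
███████····
████████···
─────███···
─────▲──···
─────███···
████████···
···········
···········
···········

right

···········
···········
██████·····
████████···
────████···
─────▲──···
────████···
████████···
···········
···········
···········

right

···········
···········
█████······
████████···
───█████···
─────▲──···
───█████···
████████···
···········
···········
···········

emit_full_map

██████████···
█████████████
██──────█████
██────────▲──
██──────█████
█████████████

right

···········
···········
████·······
████████···
──██████···
─────▲──···
──██████···
████████···
···········
···········
···········

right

···········
···········
███········
████████···
─███████···
─────▲──···
─███████···
████████···
···········
···········
···········

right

···········
···········
██·········
████████···
████████···
─────▲──···
███████─···
███████─···
···········
···········
···········

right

··········█
··········█
█·········█
████████··█
████████··█
─────▲─█··█
██████─█··█
██████─█··█
··········█
··········█
··········█

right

·········██
·········██
·········██
████████·██
████████·██
─────▲██·██
█████─██·██
█████─██·██
·········██
·········██
·········██

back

·········██
·········██
████████·██
████████·██
──────██·██
█████▲██·██
█████─██·██
···██─██·██
·········██
·········██
·········██

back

·········██
████████·██
████████·██
──────██·██
█████─██·██
█████▲██·██
···██─██·██
···██─██·██
·········██
·········██
·········██

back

████████·██
████████·██
──────██·██
█████─██·██
█████─██·██
···██▲██·██
···██─██·██
···██─██·██
·········██
·········██
·········██

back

████████·██
──────██·██
█████─██·██
█████─██·██
···██─██·██
···██▲██·██
···██─██·██
···───██·██
·········██
·········██
·········██

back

──────██·██
█████─██·██
█████─██·██
···██─██·██
···██─██·██
···██▲██·██
···───██·██
···─▢▢──·██
·········██
·········██
·········██

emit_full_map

██████████········
██████████████████
██──────██████████
██──────────────██
██──────███████─██
███████████████─██
·············██─██
·············██─██
·············██▲██
·············───██
·············─▢▢──

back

█████─██·██
█████─██·██
···██─██·██
···██─██·██
···██─██·██
···──▲██·██
···─▢▢──·██
···─────·██
·········██
·········██
·········██

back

█████─██·██
···██─██·██
···██─██·██
···██─██·██
···───██·██
···─▢▲──·██
···─────·██
···─────·██
·········██
·········██
·········██

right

████─██·███
··██─██·███
··██─██·███
··██─██████
··───██████
··─▢▢▲─████
··─────████
··─────████
········███
········███
········███

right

███─██·████
·██─██·████
·██─██·████
·██─███████
·───███████
·─▢▢─▲█████
·─────█████
·─────█████
·······████
·······████
·······████

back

·██─██·████
·██─██·████
·██─███████
·───███████
·─▢▢──█████
·────▲█████
·─────█████
···───█████
·······████
·······████
·······████

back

·██─██·████
·██─███████
·───███████
·─▢▢──█████
·─────█████
·────▲█████
···───█████
···───█████
·······████
·······████
███████████

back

·██─███████
·───███████
·─▢▢──█████
·─────█████
·─────█████
···──▲█████
···───█████
···───█████
·······████
███████████
███████████

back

·───███████
·─▢▢──█████
·─────█████
·─────█████
···───█████
···──▲█████
···───█████
···████████
███████████
███████████
███████████

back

·─▢▢──█████
·─────█████
·─────█████
···───█████
···───█████
···──▲█████
···████████
███████████
███████████
███████████
███████████

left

··─▢▢──████
··─────████
··─────████
···────████
···────████
···──▲─████
···████████
███████████
███████████
███████████
███████████

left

···─▢▢──███
···─────███
···─────███
···─────███
···─────███
···──▲──███
···████████
███████████
███████████
███████████
███████████

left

····─▢▢──██
····─────██
····─────██
···──────██
···──────██
···──▲───██
···████████
███████████
███████████
███████████
███████████

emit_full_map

██████████·········
██████████████████·
██──────██████████·
██──────────────██·
██──────███████─██·
███████████████─██·
·············██─██·
·············██─██·
·············██─███
·············───███
·············─▢▢──█
·············─────█
·············─────█
············──────█
············──────█
············──▲───█
············███████


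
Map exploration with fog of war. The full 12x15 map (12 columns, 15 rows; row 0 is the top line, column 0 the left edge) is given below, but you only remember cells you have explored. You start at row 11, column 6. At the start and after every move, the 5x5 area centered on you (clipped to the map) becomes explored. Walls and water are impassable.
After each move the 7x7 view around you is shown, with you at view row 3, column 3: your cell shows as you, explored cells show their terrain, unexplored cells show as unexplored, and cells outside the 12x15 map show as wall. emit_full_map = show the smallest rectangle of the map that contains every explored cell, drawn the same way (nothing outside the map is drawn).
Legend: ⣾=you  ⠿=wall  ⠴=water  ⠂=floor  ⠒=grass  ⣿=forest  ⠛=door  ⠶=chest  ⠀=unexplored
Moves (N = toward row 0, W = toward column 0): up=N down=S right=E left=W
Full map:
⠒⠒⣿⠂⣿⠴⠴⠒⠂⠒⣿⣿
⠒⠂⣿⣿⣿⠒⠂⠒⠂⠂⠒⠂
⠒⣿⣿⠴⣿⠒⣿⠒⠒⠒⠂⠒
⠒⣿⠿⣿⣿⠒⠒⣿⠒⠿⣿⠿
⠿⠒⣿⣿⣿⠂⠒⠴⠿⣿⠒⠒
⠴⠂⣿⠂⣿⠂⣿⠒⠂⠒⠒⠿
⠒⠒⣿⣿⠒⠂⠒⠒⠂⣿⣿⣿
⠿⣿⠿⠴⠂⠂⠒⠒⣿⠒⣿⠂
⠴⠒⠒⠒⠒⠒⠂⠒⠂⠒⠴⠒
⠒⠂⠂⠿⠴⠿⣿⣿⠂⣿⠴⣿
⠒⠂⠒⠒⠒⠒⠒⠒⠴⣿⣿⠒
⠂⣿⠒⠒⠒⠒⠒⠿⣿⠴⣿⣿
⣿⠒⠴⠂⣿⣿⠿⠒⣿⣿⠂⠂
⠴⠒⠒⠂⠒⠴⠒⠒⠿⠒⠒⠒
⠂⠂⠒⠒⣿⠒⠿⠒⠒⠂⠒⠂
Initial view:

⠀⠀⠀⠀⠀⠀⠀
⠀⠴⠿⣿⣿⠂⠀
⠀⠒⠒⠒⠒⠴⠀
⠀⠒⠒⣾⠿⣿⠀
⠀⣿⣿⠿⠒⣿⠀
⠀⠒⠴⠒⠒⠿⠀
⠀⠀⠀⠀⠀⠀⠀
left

⠀⠀⠀⠀⠀⠀⠀
⠀⠿⠴⠿⣿⣿⠂
⠀⠒⠒⠒⠒⠒⠴
⠀⠒⠒⣾⠒⠿⣿
⠀⠂⣿⣿⠿⠒⣿
⠀⠂⠒⠴⠒⠒⠿
⠀⠀⠀⠀⠀⠀⠀

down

⠀⠿⠴⠿⣿⣿⠂
⠀⠒⠒⠒⠒⠒⠴
⠀⠒⠒⠒⠒⠿⣿
⠀⠂⣿⣾⠿⠒⣿
⠀⠂⠒⠴⠒⠒⠿
⠀⠒⣿⠒⠿⠒⠀
⠿⠿⠿⠿⠿⠿⠿

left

⠀⠀⠿⠴⠿⣿⣿
⠀⠒⠒⠒⠒⠒⠒
⠀⠒⠒⠒⠒⠒⠿
⠀⠴⠂⣾⣿⠿⠒
⠀⠒⠂⠒⠴⠒⠒
⠀⠒⠒⣿⠒⠿⠒
⠿⠿⠿⠿⠿⠿⠿

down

⠀⠒⠒⠒⠒⠒⠒
⠀⠒⠒⠒⠒⠒⠿
⠀⠴⠂⣿⣿⠿⠒
⠀⠒⠂⣾⠴⠒⠒
⠀⠒⠒⣿⠒⠿⠒
⠿⠿⠿⠿⠿⠿⠿
⠿⠿⠿⠿⠿⠿⠿

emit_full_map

⠀⠿⠴⠿⣿⣿⠂
⠒⠒⠒⠒⠒⠒⠴
⠒⠒⠒⠒⠒⠿⣿
⠴⠂⣿⣿⠿⠒⣿
⠒⠂⣾⠴⠒⠒⠿
⠒⠒⣿⠒⠿⠒⠀

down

⠀⠒⠒⠒⠒⠒⠿
⠀⠴⠂⣿⣿⠿⠒
⠀⠒⠂⠒⠴⠒⠒
⠀⠒⠒⣾⠒⠿⠒
⠿⠿⠿⠿⠿⠿⠿
⠿⠿⠿⠿⠿⠿⠿
⠿⠿⠿⠿⠿⠿⠿

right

⠒⠒⠒⠒⠒⠿⣿
⠴⠂⣿⣿⠿⠒⣿
⠒⠂⠒⠴⠒⠒⠿
⠒⠒⣿⣾⠿⠒⠀
⠿⠿⠿⠿⠿⠿⠿
⠿⠿⠿⠿⠿⠿⠿
⠿⠿⠿⠿⠿⠿⠿

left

⠀⠒⠒⠒⠒⠒⠿
⠀⠴⠂⣿⣿⠿⠒
⠀⠒⠂⠒⠴⠒⠒
⠀⠒⠒⣾⠒⠿⠒
⠿⠿⠿⠿⠿⠿⠿
⠿⠿⠿⠿⠿⠿⠿
⠿⠿⠿⠿⠿⠿⠿

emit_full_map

⠀⠿⠴⠿⣿⣿⠂
⠒⠒⠒⠒⠒⠒⠴
⠒⠒⠒⠒⠒⠿⣿
⠴⠂⣿⣿⠿⠒⣿
⠒⠂⠒⠴⠒⠒⠿
⠒⠒⣾⠒⠿⠒⠀


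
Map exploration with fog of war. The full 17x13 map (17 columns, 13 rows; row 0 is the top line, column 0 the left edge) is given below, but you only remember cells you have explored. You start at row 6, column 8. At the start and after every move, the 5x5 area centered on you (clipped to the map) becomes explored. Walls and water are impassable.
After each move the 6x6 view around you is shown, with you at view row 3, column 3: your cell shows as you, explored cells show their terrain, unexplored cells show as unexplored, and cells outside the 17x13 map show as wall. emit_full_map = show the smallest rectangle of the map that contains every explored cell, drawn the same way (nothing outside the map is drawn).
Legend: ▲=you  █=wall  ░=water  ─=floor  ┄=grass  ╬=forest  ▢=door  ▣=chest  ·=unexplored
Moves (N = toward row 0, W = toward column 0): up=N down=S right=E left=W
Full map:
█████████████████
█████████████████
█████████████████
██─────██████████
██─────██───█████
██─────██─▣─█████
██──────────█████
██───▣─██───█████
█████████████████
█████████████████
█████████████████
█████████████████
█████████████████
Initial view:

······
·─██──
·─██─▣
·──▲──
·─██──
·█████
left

······
·──██─
·──██─
·──▲──
·▣─██─
·█████

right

······
──██──
──██─▣
───▲──
▣─██──
██████

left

······
·──██─
·──██─
·──▲──
·▣─██─
·█████

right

······
──██──
──██─▣
───▲──
▣─██──
██████


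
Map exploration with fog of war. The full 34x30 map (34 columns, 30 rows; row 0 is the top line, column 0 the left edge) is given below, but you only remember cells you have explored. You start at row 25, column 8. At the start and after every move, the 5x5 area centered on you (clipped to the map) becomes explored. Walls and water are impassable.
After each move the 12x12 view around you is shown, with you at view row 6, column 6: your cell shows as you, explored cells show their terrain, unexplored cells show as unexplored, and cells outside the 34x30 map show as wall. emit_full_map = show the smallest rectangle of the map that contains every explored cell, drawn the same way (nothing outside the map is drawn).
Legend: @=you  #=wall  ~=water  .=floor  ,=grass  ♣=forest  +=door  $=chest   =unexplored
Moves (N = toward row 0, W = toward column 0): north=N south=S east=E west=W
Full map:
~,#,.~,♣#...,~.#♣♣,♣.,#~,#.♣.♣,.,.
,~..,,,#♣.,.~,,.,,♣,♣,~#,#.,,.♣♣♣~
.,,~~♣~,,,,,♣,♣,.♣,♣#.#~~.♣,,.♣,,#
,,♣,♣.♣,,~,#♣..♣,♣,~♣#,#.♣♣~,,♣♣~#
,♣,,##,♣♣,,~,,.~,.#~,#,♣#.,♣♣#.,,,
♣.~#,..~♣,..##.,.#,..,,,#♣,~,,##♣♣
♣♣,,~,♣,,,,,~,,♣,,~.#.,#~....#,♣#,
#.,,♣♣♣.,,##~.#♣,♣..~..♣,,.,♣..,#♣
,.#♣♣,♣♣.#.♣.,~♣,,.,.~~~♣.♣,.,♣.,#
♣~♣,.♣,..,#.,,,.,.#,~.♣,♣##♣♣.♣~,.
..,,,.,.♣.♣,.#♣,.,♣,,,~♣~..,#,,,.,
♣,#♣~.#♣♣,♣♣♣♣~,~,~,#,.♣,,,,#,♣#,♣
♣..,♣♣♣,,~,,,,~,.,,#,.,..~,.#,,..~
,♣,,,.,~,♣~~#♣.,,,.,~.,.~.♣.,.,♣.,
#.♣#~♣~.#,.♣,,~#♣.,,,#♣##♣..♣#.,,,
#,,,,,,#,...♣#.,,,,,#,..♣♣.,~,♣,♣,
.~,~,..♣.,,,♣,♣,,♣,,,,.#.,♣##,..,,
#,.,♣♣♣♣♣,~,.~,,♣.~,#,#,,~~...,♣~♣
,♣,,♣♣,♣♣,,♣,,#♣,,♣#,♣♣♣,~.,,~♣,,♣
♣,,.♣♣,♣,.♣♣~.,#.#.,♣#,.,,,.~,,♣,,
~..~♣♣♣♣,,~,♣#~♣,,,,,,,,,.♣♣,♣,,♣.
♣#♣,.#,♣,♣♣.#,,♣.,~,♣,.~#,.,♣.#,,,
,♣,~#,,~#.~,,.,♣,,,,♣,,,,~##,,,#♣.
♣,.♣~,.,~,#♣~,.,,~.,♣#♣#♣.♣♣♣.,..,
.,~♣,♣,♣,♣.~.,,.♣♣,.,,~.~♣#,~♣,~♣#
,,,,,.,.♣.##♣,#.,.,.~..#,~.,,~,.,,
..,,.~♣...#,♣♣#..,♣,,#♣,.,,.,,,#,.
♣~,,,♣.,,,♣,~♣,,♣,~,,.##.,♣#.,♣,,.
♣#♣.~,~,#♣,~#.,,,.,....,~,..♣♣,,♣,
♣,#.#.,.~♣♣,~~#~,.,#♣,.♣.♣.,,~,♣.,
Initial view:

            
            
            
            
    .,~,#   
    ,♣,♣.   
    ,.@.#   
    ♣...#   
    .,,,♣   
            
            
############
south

            
            
            
    .,~,#   
    ,♣,♣.   
    ,.♣.#   
    ♣.@.#   
    .,,,♣   
    ~,#♣,   
            
############
############

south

            
            
    .,~,#   
    ,♣,♣.   
    ,.♣.#   
    ♣...#   
    .,@,♣   
    ~,#♣,   
    ,.~♣♣   
############
############
############

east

            
            
   .,~,#    
   ,♣,♣.    
   ,.♣.##   
   ♣...#,   
   .,,@♣,   
   ~,#♣,~   
   ,.~♣♣,   
############
############
############

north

            
            
            
   .,~,#    
   ,♣,♣.~   
   ,.♣.##   
   ♣..@#,   
   .,,,♣,   
   ~,#♣,~   
   ,.~♣♣,   
############
############

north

            
            
            
            
   .,~,#♣   
   ,♣,♣.~   
   ,.♣@##   
   ♣...#,   
   .,,,♣,   
   ~,#♣,~   
   ,.~♣♣,   
############

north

            
            
            
            
    ~#.~,   
   .,~,#♣   
   ,♣,@.~   
   ,.♣.##   
   ♣...#,   
   .,,,♣,   
   ~,#♣,~   
   ,.~♣♣,   

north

            
            
            
            
    ♣,♣♣.   
    ~#.~,   
   .,~@#♣   
   ,♣,♣.~   
   ,.♣.##   
   ♣...#,   
   .,,,♣,   
   ~,#♣,~   

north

            
            
            
            
    ♣,,~,   
    ♣,♣♣.   
    ~#@~,   
   .,~,#♣   
   ,♣,♣.~   
   ,.♣.##   
   ♣...#,   
   .,,,♣,   

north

            
            
            
            
    ♣,.♣♣   
    ♣,,~,   
    ♣,@♣.   
    ~#.~,   
   .,~,#♣   
   ,♣,♣.~   
   ,.♣.##   
   ♣...#,   

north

            
            
            
            
    ♣♣,,♣   
    ♣,.♣♣   
    ♣,@~,   
    ♣,♣♣.   
    ~#.~,   
   .,~,#♣   
   ,♣,♣.~   
   ,.♣.##   

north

            
            
            
            
    ♣♣,~,   
    ♣♣,,♣   
    ♣,@♣♣   
    ♣,,~,   
    ♣,♣♣.   
    ~#.~,   
   .,~,#♣   
   ,♣,♣.~   

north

            
            
            
            
    ♣.,,,   
    ♣♣,~,   
    ♣♣@,♣   
    ♣,.♣♣   
    ♣,,~,   
    ♣,♣♣.   
    ~#.~,   
   .,~,#♣   

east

            
            
            
            
   ♣.,,,♣   
   ♣♣,~,.   
   ♣♣,@♣,   
   ♣,.♣♣~   
   ♣,,~,♣   
   ♣,♣♣.    
   ~#.~,    
  .,~,#♣    

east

            
            
            
            
  ♣.,,,♣,   
  ♣♣,~,.~   
  ♣♣,,@,,   
  ♣,.♣♣~.   
  ♣,,~,♣#   
  ♣,♣♣.     
  ~#.~,     
 .,~,#♣     

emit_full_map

 ♣.,,,♣,
 ♣♣,~,.~
 ♣♣,,@,,
 ♣,.♣♣~.
 ♣,,~,♣#
 ♣,♣♣.  
 ~#.~,  
.,~,#♣  
,♣,♣.~  
,.♣.##  
♣...#,  
.,,,♣,  
~,#♣,~  
,.~♣♣,  

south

            
            
            
  ♣.,,,♣,   
  ♣♣,~,.~   
  ♣♣,,♣,,   
  ♣,.♣@~.   
  ♣,,~,♣#   
  ♣,♣♣.#,   
  ~#.~,     
 .,~,#♣     
 ,♣,♣.~     

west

            
            
            
   ♣.,,,♣,  
   ♣♣,~,.~  
   ♣♣,,♣,,  
   ♣,.@♣~.  
   ♣,,~,♣#  
   ♣,♣♣.#,  
   ~#.~,    
  .,~,#♣    
  ,♣,♣.~    

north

            
            
            
            
   ♣.,,,♣,  
   ♣♣,~,.~  
   ♣♣,@♣,,  
   ♣,.♣♣~.  
   ♣,,~,♣#  
   ♣,♣♣.#,  
   ~#.~,    
  .,~,#♣    

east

            
            
            
            
  ♣.,,,♣,   
  ♣♣,~,.~   
  ♣♣,,@,,   
  ♣,.♣♣~.   
  ♣,,~,♣#   
  ♣,♣♣.#,   
  ~#.~,     
 .,~,#♣     

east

            
            
            
            
 ♣.,,,♣,♣   
 ♣♣,~,.~,   
 ♣♣,,♣@,#   
 ♣,.♣♣~.,   
 ♣,,~,♣#~   
 ♣,♣♣.#,    
 ~#.~,      
.,~,#♣      

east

            
            
            
            
♣.,,,♣,♣,   
♣♣,~,.~,,   
♣♣,,♣,@#♣   
♣,.♣♣~.,#   
♣,,~,♣#~♣   
♣,♣♣.#,     
~#.~,       
,~,#♣       

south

            
            
            
♣.,,,♣,♣,   
♣♣,~,.~,,   
♣♣,,♣,,#♣   
♣,.♣♣~@,#   
♣,,~,♣#~♣   
♣,♣♣.#,,♣   
~#.~,       
,~,#♣       
♣,♣.~       

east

            
            
            
.,,,♣,♣,    
♣,~,.~,,♣   
♣,,♣,,#♣,   
,.♣♣~.@#.   
,,~,♣#~♣,   
,♣♣.#,,♣.   
#.~,        
~,#♣        
,♣.~        

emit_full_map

 ♣.,,,♣,♣, 
 ♣♣,~,.~,,♣
 ♣♣,,♣,,#♣,
 ♣,.♣♣~.@#.
 ♣,,~,♣#~♣,
 ♣,♣♣.#,,♣.
 ~#.~,     
.,~,#♣     
,♣,♣.~     
,.♣.##     
♣...#,     
.,,,♣,     
~,#♣,~     
,.~♣♣,     

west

            
            
            
♣.,,,♣,♣,   
♣♣,~,.~,,♣  
♣♣,,♣,,#♣,  
♣,.♣♣~@,#.  
♣,,~,♣#~♣,  
♣,♣♣.#,,♣.  
~#.~,       
,~,#♣       
♣,♣.~       

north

            
            
            
            
♣.,,,♣,♣,   
♣♣,~,.~,,♣  
♣♣,,♣,@#♣,  
♣,.♣♣~.,#.  
♣,,~,♣#~♣,  
♣,♣♣.#,,♣.  
~#.~,       
,~,#♣       

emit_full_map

 ♣.,,,♣,♣, 
 ♣♣,~,.~,,♣
 ♣♣,,♣,@#♣,
 ♣,.♣♣~.,#.
 ♣,,~,♣#~♣,
 ♣,♣♣.#,,♣.
 ~#.~,     
.,~,#♣     
,♣,♣.~     
,.♣.##     
♣...#,     
.,,,♣,     
~,#♣,~     
,.~♣♣,     


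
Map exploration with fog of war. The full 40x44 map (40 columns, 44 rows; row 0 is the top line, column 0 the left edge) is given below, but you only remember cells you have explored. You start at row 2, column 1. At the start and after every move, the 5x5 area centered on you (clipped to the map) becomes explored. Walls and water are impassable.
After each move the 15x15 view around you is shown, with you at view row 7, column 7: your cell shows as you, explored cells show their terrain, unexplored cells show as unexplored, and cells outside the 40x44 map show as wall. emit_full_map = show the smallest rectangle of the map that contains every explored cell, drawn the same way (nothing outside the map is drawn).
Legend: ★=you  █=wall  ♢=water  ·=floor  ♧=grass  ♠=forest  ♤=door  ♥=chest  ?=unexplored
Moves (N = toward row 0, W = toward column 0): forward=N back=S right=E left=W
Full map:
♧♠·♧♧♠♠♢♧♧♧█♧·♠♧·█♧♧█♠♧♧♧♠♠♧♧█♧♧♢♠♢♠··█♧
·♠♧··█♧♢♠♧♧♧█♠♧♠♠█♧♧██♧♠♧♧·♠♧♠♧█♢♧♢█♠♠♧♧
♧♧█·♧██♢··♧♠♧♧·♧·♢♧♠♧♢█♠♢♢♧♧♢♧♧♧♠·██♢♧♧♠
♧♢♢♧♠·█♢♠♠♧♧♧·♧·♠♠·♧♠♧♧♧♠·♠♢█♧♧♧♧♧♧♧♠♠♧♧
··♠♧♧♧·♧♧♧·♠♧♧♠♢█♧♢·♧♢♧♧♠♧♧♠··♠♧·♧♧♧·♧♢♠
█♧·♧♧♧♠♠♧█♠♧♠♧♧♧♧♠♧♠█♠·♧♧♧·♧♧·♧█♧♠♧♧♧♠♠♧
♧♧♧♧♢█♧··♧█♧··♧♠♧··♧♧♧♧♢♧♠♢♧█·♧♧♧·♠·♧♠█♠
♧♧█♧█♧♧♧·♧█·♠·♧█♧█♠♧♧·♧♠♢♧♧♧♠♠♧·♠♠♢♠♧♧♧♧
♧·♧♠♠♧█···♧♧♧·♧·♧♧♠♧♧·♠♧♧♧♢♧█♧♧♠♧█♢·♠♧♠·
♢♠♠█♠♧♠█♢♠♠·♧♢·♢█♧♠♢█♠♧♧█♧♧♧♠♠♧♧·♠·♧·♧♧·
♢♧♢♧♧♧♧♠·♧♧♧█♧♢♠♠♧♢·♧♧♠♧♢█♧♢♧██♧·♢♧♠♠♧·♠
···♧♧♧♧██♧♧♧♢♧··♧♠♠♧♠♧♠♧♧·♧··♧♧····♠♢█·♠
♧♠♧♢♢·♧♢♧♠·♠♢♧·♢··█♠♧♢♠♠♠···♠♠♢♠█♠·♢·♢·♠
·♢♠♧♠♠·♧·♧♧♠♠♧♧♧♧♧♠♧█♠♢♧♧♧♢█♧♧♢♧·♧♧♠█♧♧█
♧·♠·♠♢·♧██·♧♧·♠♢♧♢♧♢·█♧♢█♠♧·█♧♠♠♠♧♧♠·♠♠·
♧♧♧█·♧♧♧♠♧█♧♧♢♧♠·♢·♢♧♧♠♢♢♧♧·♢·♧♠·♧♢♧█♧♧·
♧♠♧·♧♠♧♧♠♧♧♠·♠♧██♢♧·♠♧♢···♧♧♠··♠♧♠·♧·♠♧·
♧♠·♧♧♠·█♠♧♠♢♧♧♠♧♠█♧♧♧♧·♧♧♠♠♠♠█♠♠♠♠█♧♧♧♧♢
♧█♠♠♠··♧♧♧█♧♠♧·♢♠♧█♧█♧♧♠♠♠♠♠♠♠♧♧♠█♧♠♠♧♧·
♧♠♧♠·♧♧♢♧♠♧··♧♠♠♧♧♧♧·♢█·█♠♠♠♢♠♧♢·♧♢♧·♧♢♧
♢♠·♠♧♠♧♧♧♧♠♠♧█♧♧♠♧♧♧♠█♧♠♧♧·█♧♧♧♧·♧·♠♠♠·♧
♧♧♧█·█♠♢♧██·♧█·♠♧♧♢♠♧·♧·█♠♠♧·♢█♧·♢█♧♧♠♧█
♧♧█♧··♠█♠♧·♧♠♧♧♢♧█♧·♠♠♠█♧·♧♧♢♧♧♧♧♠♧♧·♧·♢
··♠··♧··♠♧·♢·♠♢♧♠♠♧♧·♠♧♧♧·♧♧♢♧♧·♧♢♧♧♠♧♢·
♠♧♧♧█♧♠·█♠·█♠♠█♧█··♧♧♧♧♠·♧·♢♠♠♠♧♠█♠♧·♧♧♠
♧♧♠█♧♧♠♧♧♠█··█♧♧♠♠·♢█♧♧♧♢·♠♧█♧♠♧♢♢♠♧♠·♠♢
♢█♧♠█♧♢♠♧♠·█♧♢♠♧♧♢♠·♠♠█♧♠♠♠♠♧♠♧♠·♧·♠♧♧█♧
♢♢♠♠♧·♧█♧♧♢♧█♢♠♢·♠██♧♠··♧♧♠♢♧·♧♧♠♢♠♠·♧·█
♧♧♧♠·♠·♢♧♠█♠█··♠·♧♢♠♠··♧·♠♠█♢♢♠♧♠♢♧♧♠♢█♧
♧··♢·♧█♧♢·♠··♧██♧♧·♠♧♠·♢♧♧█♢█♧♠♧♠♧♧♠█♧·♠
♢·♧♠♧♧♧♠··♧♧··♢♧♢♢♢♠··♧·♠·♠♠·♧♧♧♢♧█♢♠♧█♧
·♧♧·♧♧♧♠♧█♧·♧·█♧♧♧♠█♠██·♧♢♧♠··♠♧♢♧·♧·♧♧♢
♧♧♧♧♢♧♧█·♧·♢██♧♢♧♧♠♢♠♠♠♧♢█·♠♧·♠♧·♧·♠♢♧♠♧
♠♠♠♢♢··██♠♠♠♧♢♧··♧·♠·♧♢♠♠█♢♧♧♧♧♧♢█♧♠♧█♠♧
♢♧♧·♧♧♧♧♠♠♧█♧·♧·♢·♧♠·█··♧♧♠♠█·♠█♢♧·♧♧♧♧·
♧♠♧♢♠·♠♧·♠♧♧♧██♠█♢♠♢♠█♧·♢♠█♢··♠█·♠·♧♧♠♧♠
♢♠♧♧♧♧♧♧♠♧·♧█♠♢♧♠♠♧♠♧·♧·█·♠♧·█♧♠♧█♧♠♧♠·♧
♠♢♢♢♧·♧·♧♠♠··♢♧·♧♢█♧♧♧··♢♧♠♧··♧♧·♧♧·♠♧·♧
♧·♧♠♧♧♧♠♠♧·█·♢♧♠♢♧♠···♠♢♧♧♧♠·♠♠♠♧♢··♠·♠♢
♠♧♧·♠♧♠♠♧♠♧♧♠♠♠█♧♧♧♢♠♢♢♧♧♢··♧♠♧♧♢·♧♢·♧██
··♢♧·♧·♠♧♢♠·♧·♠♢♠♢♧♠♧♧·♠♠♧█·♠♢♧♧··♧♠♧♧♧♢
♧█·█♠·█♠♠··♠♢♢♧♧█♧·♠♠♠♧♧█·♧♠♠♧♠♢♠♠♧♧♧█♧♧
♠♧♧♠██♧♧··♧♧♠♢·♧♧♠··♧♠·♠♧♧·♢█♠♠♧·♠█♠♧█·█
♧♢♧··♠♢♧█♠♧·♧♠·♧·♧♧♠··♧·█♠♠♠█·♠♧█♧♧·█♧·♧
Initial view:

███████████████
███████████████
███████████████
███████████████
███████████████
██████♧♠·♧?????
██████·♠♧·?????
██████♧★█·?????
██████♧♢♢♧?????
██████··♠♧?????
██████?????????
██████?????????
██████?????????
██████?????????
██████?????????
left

███████████████
███████████████
███████████████
███████████████
███████████████
███████♧♠·♧????
███████·♠♧·????
███████★♧█·????
███████♧♢♢♧????
███████··♠♧????
███████????????
███████????????
███████????????
███████????????
███████????????

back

███████████████
███████████████
███████████████
███████████████
███████♧♠·♧????
███████·♠♧·????
███████♧♧█·????
███████★♢♢♧????
███████··♠♧????
████████♧·?????
███████????????
███████????????
███████????????
███████????????
███████????????

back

███████████████
███████████████
███████████████
███████♧♠·♧????
███████·♠♧·????
███████♧♧█·????
███████♧♢♢♧????
███████★·♠♧????
████████♧·?????
███████♧♧♧?????
███████????????
███████????????
███████????????
███████????????
███████????????

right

███████████████
███████████████
███████████████
██████♧♠·♧?????
██████·♠♧·?????
██████♧♧█·?????
██████♧♢♢♧?????
██████·★♠♧?????
███████♧·♧?????
██████♧♧♧♧?????
██████?????????
██████?????????
██████?????????
██████?????????
██████?????????

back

███████████████
███████████████
██████♧♠·♧?????
██████·♠♧·?????
██████♧♧█·?????
██████♧♢♢♧?????
██████··♠♧?????
███████★·♧?????
██████♧♧♧♧?????
██████♧♧█♧?????
██████?????????
██████?????????
██████?????????
██████?????????
██████?????????

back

███████████████
██████♧♠·♧?????
██████·♠♧·?????
██████♧♧█·?????
██████♧♢♢♧?????
██████··♠♧?????
███████♧·♧?????
██████♧★♧♧?????
██████♧♧█♧?????
██████♧·♧♠?????
██████?????????
██████?????????
██████?????????
██████?????????
██████?????????

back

██████♧♠·♧?????
██████·♠♧·?????
██████♧♧█·?????
██████♧♢♢♧?????
██████··♠♧?????
███████♧·♧?????
██████♧♧♧♧?????
██████♧★█♧?????
██████♧·♧♠?????
██████♢♠♠█?????
██████?????????
██████?????????
██████?????????
██████?????????
██████?????????

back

██████·♠♧·?????
██████♧♧█·?????
██████♧♢♢♧?????
██████··♠♧?????
███████♧·♧?????
██████♧♧♧♧?????
██████♧♧█♧?????
██████♧★♧♠?????
██████♢♠♠█?????
██████♢♧♢♧?????
██████?????????
██████?????????
██████?????????
██████?????????
██████?????????

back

██████♧♧█·?????
██████♧♢♢♧?????
██████··♠♧?????
███████♧·♧?????
██████♧♧♧♧?????
██████♧♧█♧?????
██████♧·♧♠?????
██████♢★♠█?????
██████♢♧♢♧?????
██████···♧?????
██████?????????
██████?????????
██████?????????
██████?????????
██████?????????

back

██████♧♢♢♧?????
██████··♠♧?????
███████♧·♧?????
██████♧♧♧♧?????
██████♧♧█♧?????
██████♧·♧♠?????
██████♢♠♠█?????
██████♢★♢♧?????
██████···♧?????
██████♧♠♧♢?????
██████?????????
██████?????????
██████?????????
██████?????????
██████?????????

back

██████··♠♧?????
███████♧·♧?????
██████♧♧♧♧?????
██████♧♧█♧?????
██████♧·♧♠?????
██████♢♠♠█?????
██████♢♧♢♧?????
██████·★·♧?????
██████♧♠♧♢?????
██████·♢♠♧?????
██████?????????
██████?????????
██████?????????
██████?????????
██████?????????

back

███████♧·♧?????
██████♧♧♧♧?????
██████♧♧█♧?????
██████♧·♧♠?????
██████♢♠♠█?????
██████♢♧♢♧?????
██████···♧?????
██████♧★♧♢?????
██████·♢♠♧?????
██████♧·♠·?????
██████?????????
██████?????????
██████?????????
██████?????????
██████?????????

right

██████♧·♧??????
█████♧♧♧♧??????
█████♧♧█♧??????
█████♧·♧♠??????
█████♢♠♠█??????
█████♢♧♢♧♧?????
█████···♧♧?????
█████♧♠★♢♢?????
█████·♢♠♧♠?????
█████♧·♠·♠?????
█████??????????
█████??????????
█████??????????
█████??????????
█████??????????

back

█████♧♧♧♧??????
█████♧♧█♧??????
█████♧·♧♠??????
█████♢♠♠█??????
█████♢♧♢♧♧?????
█████···♧♧?????
█████♧♠♧♢♢?????
█████·♢★♧♠?????
█████♧·♠·♠?????
█████♧♧♧█·?????
█████??????????
█████??????????
█████??????????
█████??????????
█████??????????

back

█████♧♧█♧??????
█████♧·♧♠??????
█████♢♠♠█??????
█████♢♧♢♧♧?????
█████···♧♧?????
█████♧♠♧♢♢?????
█████·♢♠♧♠?????
█████♧·★·♠?????
█████♧♧♧█·?????
█████♧♠♧·♧?????
█████??????????
█████??????????
█████??????????
█████??????????
█████??????????

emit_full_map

♧♠·♧?
·♠♧·?
♧♧█·?
♧♢♢♧?
··♠♧?
█♧·♧?
♧♧♧♧?
♧♧█♧?
♧·♧♠?
♢♠♠█?
♢♧♢♧♧
···♧♧
♧♠♧♢♢
·♢♠♧♠
♧·★·♠
♧♧♧█·
♧♠♧·♧
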